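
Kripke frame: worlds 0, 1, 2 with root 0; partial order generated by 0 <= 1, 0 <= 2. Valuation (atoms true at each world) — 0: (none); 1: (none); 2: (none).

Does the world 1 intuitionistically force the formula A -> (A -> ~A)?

1 ||- A -> (A -> ~A) vacuously: no world accessible from 1 forces the antecedent A.

Yes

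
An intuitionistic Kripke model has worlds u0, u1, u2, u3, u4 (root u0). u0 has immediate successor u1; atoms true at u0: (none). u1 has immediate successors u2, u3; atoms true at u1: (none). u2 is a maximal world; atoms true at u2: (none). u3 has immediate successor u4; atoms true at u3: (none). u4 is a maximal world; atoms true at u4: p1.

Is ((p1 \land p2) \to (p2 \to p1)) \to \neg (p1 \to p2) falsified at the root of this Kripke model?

u0 \nVdash ((p1 \land p2) \to (p2 \to p1)) \to \neg (p1 \to p2): already at u0 itself, u0 \Vdash (p1 \land p2) \to (p2 \to p1) but u0 \nVdash \neg (p1 \to p2).
u0 \nVdash \neg (p1 \to p2) since u2 is accessible from u0 and u2 \Vdash p1 \to p2.
u2 \Vdash p1 \to p2 vacuously: no world accessible from u2 forces the antecedent p1.
So the root u0 does not force ((p1 \land p2) \to (p2 \to p1)) \to \neg (p1 \to p2); the model is a countermodel.

Yes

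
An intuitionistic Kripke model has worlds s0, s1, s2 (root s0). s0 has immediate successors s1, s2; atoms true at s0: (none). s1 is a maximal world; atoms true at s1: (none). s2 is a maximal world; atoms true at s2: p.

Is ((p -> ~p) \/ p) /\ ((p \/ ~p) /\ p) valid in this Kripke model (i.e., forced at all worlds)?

Not every world: s0 ||-/- ((p -> ~p) \/ p) /\ ((p \/ ~p) /\ p).
s0 ||-/- ((p -> ~p) \/ p) /\ ((p \/ ~p) /\ p) since s0 fails (p -> ~p) \/ p.

No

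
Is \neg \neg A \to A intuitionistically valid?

This is double-negation elimination, which is not intuitionistically valid.
A Kripke countermodel: worlds w0, w1; order generated by w0 \le w1; atoms true at each world — w0:{}; w1:{A}.
w0 \nVdash \neg \neg A \to A: already at w0 itself, w0 \Vdash \neg \neg A but w0 \nVdash A.
w0 lacks atom A, so w0 \nVdash A.
So the root w0 does not force the formula.

No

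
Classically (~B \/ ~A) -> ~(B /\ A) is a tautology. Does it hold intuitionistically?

This is a constructively valid De Morgan direction (disjunction of negations to negated conjunction), which is intuitionistically derivable.
If ~B holds at a world then no accessible world forces B, hence none forces B /\ A; likewise for ~A.

Yes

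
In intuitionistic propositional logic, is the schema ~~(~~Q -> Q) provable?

Yes

This is the double negation of double-negation elimination, which is intuitionistically derivable.
By Glivenko's theorem the double negation of any classical propositional tautology is intuitionistically provable; ~~Q -> Q is classically a tautology.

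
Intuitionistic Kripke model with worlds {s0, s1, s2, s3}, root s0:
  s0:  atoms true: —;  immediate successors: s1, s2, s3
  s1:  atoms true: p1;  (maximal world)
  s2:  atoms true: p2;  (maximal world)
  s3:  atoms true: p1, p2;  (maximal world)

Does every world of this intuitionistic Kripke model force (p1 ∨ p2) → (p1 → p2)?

Not every world: s0 ⊮ (p1 ∨ p2) → (p1 → p2).
s0 ⊮ (p1 ∨ p2) → (p1 → p2): at the accessible world s1, s1 ⊩ p1 ∨ p2 but s1 ⊮ p1 → p2.
s1 ⊮ p1 → p2: already at s1 itself, s1 ⊩ p1 but s1 ⊮ p2.
s1 lacks atom p2, so s1 ⊮ p2.

No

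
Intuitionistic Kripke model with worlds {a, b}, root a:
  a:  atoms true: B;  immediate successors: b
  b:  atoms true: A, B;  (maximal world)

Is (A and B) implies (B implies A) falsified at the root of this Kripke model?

No

a forces (A and B) implies (B implies A): every world accessible from a that forces A and B (namely b) also forces B implies A.
So the root a forces (A and B) implies (B implies A); the model is not a countermodel.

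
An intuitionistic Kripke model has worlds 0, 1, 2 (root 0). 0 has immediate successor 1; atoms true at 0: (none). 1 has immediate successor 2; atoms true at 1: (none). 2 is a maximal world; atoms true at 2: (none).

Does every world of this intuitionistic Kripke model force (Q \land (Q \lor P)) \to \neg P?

0 \Vdash (Q \land (Q \lor P)) \to \neg P vacuously: no world accessible from 0 forces the antecedent Q \land (Q \lor P).
Since the root 0 forces (Q \land (Q \lor P)) \to \neg P and forcing is persistent (monotone upward), every world forces it.

Yes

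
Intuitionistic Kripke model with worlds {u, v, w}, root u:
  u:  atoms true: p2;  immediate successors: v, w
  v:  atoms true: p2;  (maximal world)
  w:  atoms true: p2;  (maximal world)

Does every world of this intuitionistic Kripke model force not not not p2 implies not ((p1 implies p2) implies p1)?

Yes

u forces not not not p2 implies not ((p1 implies p2) implies p1) vacuously: no world accessible from u forces the antecedent not not not p2.
Since the root u forces not not not p2 implies not ((p1 implies p2) implies p1) and forcing is persistent (monotone upward), every world forces it.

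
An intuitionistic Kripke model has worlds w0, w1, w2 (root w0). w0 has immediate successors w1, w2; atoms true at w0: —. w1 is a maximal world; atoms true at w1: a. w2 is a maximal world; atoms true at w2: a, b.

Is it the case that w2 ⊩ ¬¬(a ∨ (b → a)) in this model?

w2 ⊩ ¬¬(a ∨ (b → a)): no world accessible from w2 forces ¬(a ∨ (b → a)).

Yes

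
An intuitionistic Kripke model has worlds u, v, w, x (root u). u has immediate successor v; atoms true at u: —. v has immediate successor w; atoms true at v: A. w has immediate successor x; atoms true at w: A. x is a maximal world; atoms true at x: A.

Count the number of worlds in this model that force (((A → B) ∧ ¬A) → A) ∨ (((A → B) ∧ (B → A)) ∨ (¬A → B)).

4

u: forces it.
v: forces it.
w: forces it.
x: forces it.
Worlds forcing the formula: {u, v, w, x}.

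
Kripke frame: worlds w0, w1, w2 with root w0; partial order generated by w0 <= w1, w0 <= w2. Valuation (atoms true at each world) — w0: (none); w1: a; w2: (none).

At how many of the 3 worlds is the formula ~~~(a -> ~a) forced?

1

w0: does not force it — w0 ||-/- ~~~(a -> ~a) since w2 is accessible from w0 and w2 ||- ~~(a -> ~a).
w1: forces it.
w2: does not force it — w2 ||-/- ~~~(a -> ~a) since w2 is accessible from w2 and w2 ||- ~~(a -> ~a).
Worlds forcing the formula: {w1}.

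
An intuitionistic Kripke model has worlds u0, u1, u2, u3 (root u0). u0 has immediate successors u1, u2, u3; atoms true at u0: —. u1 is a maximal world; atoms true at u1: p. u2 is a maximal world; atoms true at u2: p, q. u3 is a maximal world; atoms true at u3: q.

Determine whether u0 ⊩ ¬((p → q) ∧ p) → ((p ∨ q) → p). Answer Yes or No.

u0 ⊮ ¬((p → q) ∧ p) → ((p ∨ q) → p): at the accessible world u3, u3 ⊩ ¬((p → q) ∧ p) but u3 ⊮ (p ∨ q) → p.
u3 ⊮ (p ∨ q) → p: already at u3 itself, u3 ⊩ p ∨ q but u3 ⊮ p.
u3 lacks atom p, so u3 ⊮ p.

No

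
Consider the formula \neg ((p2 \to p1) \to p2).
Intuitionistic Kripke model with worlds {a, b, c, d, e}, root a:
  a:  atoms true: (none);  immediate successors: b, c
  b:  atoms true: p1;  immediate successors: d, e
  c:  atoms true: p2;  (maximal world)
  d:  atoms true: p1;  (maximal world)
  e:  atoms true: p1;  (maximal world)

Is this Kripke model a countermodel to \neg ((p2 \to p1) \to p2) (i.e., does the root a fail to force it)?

Yes

a \nVdash \neg ((p2 \to p1) \to p2) since c is accessible from a and c \Vdash (p2 \to p1) \to p2.
c \Vdash (p2 \to p1) \to p2 vacuously: no world accessible from c forces the antecedent p2 \to p1.
So the root a does not force \neg ((p2 \to p1) \to p2); the model is a countermodel.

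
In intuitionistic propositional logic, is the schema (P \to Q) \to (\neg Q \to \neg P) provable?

Yes

This is the forward direction of contraposition, which is intuitionistically derivable.
Assume P \to Q and \neg Q. If P held then Q would follow, contradicting \neg Q; so \neg P.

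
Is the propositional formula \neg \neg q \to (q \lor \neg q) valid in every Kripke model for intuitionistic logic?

No

This is a variant of double-negation elimination (deriving excluded middle from double negation), which is not intuitionistically valid.
A Kripke countermodel: worlds 0, 1; order generated by 0 \le 1; atoms true at each world — 0:{}; 1:{q}.
0 \nVdash \neg \neg q \to (q \lor \neg q): already at 0 itself, 0 \Vdash \neg \neg q but 0 \nVdash q \lor \neg q.
0 \nVdash q \lor \neg q: neither disjunct is forced at 0.
0 lacks atom q, so 0 \nVdash q.
So the root 0 does not force the formula.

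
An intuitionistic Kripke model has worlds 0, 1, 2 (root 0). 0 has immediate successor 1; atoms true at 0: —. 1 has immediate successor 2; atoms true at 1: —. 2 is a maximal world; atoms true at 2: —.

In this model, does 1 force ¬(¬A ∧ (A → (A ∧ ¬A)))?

No

1 ⊮ ¬(¬A ∧ (A → (A ∧ ¬A))) since 1 is accessible from 1 and 1 ⊩ ¬A ∧ (A → (A ∧ ¬A)).
1 ⊩ ¬A ∧ (A → (A ∧ ¬A)) since 1 forces both conjuncts.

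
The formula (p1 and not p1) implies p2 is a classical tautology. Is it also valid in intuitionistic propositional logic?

This is an instance of ex falso quodlibet, which is intuitionistically derivable.
No world can force both p1 and not p1, so the antecedent p1 and not p1 is never forced and the implication holds vacuously at every world.

Yes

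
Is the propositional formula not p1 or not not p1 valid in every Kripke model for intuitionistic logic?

No

This is the weak law of excluded middle, which is not intuitionistically valid.
A Kripke countermodel: worlds u0, u1, u2; order generated by u0 <= u1, u0 <= u2; atoms true at each world — u0:{}; u1:{p1}; u2:{}.
u0 does not force not p1 or not not p1: neither disjunct is forced at u0.
u0 does not force not p1 since u1 is accessible from u0 and u1 forces p1.
So the root u0 does not force the formula.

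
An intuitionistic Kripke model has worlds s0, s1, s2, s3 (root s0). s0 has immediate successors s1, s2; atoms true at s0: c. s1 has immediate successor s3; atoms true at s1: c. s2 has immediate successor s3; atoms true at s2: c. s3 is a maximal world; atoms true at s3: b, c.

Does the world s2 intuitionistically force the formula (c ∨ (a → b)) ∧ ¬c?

s2 ⊮ (c ∨ (a → b)) ∧ ¬c since s2 fails ¬c.

No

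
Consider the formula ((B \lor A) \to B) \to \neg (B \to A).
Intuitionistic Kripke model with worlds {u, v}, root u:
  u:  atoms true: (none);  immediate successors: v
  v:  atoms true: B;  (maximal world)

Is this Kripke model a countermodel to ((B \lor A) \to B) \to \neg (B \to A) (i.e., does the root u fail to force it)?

No

u \Vdash ((B \lor A) \to B) \to \neg (B \to A): every world accessible from u that forces (B \lor A) \to B (namely u, v) also forces \neg (B \to A).
So the root u forces ((B \lor A) \to B) \to \neg (B \to A); the model is not a countermodel.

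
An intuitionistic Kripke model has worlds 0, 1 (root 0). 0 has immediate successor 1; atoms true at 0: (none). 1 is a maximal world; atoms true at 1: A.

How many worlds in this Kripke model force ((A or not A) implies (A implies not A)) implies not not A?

0: forces it.
1: forces it.
Worlds forcing the formula: {0, 1}.

2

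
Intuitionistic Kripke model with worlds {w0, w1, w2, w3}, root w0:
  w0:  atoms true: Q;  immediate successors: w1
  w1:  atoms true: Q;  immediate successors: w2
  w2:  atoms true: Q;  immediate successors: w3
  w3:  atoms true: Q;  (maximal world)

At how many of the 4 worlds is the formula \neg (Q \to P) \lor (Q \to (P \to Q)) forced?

4

w0: forces it.
w1: forces it.
w2: forces it.
w3: forces it.
Worlds forcing the formula: {w0, w1, w2, w3}.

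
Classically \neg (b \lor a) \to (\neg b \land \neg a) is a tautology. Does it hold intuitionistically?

This is a constructively valid De Morgan direction (negated disjunction to conjunction of negations), which is intuitionistically derivable.
From \neg (b \lor a): if b held then b \lor a would, contradiction — so \neg b; similarly \neg a.

Yes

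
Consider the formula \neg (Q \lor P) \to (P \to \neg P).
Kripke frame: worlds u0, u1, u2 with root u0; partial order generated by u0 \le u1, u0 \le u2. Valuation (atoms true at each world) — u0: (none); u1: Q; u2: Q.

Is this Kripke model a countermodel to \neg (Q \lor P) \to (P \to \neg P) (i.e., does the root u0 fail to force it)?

No

u0 \Vdash \neg (Q \lor P) \to (P \to \neg P) vacuously: no world accessible from u0 forces the antecedent \neg (Q \lor P).
So the root u0 forces \neg (Q \lor P) \to (P \to \neg P); the model is not a countermodel.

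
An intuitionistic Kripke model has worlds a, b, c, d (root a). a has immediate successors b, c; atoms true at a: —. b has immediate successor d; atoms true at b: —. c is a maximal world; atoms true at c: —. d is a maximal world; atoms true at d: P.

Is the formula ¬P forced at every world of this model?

No

Not every world: a ⊮ ¬P.
a ⊮ ¬P since d is accessible from a and d ⊩ P.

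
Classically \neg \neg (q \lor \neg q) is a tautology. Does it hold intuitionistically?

Yes

This is the double negation of excluded middle, which is intuitionistically derivable.
Assuming \neg (q \lor \neg q): from q we'd get q \lor \neg q, so \neg q; but then q \lor \neg q again — contradiction. Hence \neg \neg (q \lor \neg q).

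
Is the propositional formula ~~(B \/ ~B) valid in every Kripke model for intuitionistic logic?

Yes

This is the double negation of excluded middle, which is intuitionistically derivable.
Assuming ~(B \/ ~B): from B we'd get B \/ ~B, so ~B; but then B \/ ~B again — contradiction. Hence ~~(B \/ ~B).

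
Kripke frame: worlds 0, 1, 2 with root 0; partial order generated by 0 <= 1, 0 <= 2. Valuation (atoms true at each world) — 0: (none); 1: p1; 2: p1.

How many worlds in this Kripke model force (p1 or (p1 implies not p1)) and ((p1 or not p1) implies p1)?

2

0: does not force it — 0 does not force (p1 or (p1 implies not p1)) and ((p1 or not p1) implies p1) since 0 fails p1 or (p1 implies not p1).
1: forces it.
2: forces it.
Worlds forcing the formula: {1, 2}.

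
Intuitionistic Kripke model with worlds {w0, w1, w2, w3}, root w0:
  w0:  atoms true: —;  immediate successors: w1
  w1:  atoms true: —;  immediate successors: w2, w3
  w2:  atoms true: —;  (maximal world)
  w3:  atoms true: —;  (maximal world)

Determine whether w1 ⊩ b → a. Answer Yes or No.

w1 ⊩ b → a vacuously: no world accessible from w1 forces the antecedent b.

Yes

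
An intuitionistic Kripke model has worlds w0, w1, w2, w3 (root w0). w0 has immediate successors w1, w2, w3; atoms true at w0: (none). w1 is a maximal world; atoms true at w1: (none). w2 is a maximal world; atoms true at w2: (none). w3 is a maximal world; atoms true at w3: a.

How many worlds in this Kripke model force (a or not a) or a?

3

w0: does not force it — w0 does not force (a or not a) or a: neither disjunct is forced at w0.
w1: forces it.
w2: forces it.
w3: forces it.
Worlds forcing the formula: {w1, w2, w3}.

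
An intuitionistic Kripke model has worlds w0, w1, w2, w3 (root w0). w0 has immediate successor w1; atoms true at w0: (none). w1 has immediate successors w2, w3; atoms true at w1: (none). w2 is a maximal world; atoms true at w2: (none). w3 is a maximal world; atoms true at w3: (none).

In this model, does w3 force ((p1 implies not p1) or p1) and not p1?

Yes

w3 forces ((p1 implies not p1) or p1) and not p1 since w3 forces both conjuncts.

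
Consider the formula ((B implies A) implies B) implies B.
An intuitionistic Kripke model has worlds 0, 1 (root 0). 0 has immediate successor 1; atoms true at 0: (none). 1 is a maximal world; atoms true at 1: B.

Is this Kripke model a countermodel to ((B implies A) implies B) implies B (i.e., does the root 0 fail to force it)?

0 does not force ((B implies A) implies B) implies B: already at 0 itself, 0 forces (B implies A) implies B but 0 does not force B.
0 lacks atom B, so 0 does not force B.
So the root 0 does not force ((B implies A) implies B) implies B; the model is a countermodel.

Yes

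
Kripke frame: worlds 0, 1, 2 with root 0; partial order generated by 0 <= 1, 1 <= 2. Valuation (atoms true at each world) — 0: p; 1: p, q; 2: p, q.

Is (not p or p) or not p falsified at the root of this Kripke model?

0 forces (not p or p) or not p via the disjunct not p or p.
So the root 0 forces (not p or p) or not p; the model is not a countermodel.

No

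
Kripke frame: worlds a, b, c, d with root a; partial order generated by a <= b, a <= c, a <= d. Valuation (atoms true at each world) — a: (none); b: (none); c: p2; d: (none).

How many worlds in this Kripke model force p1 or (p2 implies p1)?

2

a: does not force it — a does not force p1 or (p2 implies p1): neither disjunct is forced at a.
b: forces it.
c: does not force it — c does not force p1 or (p2 implies p1): neither disjunct is forced at c.
d: forces it.
Worlds forcing the formula: {b, d}.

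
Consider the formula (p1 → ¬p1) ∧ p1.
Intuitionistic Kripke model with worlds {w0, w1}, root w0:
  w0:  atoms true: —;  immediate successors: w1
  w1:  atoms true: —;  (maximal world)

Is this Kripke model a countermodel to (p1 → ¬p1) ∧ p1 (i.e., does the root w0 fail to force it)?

Yes

w0 ⊮ (p1 → ¬p1) ∧ p1 since w0 fails p1.
So the root w0 does not force (p1 → ¬p1) ∧ p1; the model is a countermodel.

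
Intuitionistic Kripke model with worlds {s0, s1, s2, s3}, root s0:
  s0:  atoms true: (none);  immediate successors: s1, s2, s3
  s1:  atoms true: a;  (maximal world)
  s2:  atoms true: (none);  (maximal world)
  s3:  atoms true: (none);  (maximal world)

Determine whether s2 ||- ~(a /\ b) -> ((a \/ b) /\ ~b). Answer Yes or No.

No

s2 ||-/- ~(a /\ b) -> ((a \/ b) /\ ~b): already at s2 itself, s2 ||- ~(a /\ b) but s2 ||-/- (a \/ b) /\ ~b.
s2 ||-/- (a \/ b) /\ ~b since s2 fails a \/ b.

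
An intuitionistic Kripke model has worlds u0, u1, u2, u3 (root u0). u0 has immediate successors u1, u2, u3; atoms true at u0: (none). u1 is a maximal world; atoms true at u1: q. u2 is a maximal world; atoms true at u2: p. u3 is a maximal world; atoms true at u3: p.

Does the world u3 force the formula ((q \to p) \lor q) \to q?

No

u3 \nVdash ((q \to p) \lor q) \to q: already at u3 itself, u3 \Vdash (q \to p) \lor q but u3 \nVdash q.
u3 lacks atom q, so u3 \nVdash q.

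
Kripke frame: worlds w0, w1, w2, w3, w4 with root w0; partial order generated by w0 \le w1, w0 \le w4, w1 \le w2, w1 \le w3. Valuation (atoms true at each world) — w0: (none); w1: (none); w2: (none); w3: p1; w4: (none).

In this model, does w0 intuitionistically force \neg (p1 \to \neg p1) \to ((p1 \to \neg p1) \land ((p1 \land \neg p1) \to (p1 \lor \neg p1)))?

No

w0 \nVdash \neg (p1 \to \neg p1) \to ((p1 \to \neg p1) \land ((p1 \land \neg p1) \to (p1 \lor \neg p1))): at the accessible world w3, w3 \Vdash \neg (p1 \to \neg p1) but w3 \nVdash (p1 \to \neg p1) \land ((p1 \land \neg p1) \to (p1 \lor \neg p1)).
w3 \nVdash (p1 \to \neg p1) \land ((p1 \land \neg p1) \to (p1 \lor \neg p1)) since w3 fails p1 \to \neg p1.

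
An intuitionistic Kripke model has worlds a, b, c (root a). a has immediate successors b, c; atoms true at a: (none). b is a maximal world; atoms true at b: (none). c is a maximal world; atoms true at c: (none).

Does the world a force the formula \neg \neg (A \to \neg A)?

Yes

a \Vdash \neg \neg (A \to \neg A): no world accessible from a forces \neg (A \to \neg A).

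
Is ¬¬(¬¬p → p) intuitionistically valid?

This is the double negation of double-negation elimination, which is intuitionistically derivable.
By Glivenko's theorem the double negation of any classical propositional tautology is intuitionistically provable; ¬¬p → p is classically a tautology.

Yes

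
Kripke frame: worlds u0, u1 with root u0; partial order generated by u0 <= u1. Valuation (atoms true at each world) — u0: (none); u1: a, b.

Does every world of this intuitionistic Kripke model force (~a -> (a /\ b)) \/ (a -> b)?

Yes

u0 ||- (~a -> (a /\ b)) \/ (a -> b) via the disjunct ~a -> (a /\ b).
Since the root u0 forces (~a -> (a /\ b)) \/ (a -> b) and forcing is persistent (monotone upward), every world forces it.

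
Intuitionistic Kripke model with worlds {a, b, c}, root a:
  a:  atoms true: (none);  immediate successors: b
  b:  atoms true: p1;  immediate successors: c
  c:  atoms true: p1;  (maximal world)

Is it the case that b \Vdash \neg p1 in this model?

b \nVdash \neg p1 since b is accessible from b and b \Vdash p1.

No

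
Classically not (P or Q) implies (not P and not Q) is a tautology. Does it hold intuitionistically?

This is a constructively valid De Morgan direction (negated disjunction to conjunction of negations), which is intuitionistically derivable.
From not (P or Q): if P held then P or Q would, contradiction — so not P; similarly not Q.

Yes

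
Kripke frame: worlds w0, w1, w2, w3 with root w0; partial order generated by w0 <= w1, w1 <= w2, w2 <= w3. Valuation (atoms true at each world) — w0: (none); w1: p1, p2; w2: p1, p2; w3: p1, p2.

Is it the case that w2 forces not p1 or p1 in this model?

w2 forces not p1 or p1 via the disjunct p1.

Yes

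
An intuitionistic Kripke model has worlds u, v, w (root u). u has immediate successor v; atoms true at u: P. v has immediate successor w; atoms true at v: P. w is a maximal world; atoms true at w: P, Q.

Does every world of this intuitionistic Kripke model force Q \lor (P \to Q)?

Not every world: u \nVdash Q \lor (P \to Q).
u \nVdash Q \lor (P \to Q): neither disjunct is forced at u.
u lacks atom Q, so u \nVdash Q.

No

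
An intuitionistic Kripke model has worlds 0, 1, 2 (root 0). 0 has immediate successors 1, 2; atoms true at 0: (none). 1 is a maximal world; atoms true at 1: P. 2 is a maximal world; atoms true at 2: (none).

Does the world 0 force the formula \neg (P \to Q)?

No

0 \nVdash \neg (P \to Q) since 2 is accessible from 0 and 2 \Vdash P \to Q.
2 \Vdash P \to Q vacuously: no world accessible from 2 forces the antecedent P.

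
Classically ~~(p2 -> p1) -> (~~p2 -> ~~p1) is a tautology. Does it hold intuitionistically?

Yes

This is the distribution of double negation over implication, which is intuitionistically derivable.
Assume ~~(p2 -> p1) and ~~p2; suppose ~p1. Then p2 -> p1 would give ~p2 (by contraposition), contradicting ~~p2; so ~(p2 -> p1), contradicting ~~(p2 -> p1). Hence ~~p1.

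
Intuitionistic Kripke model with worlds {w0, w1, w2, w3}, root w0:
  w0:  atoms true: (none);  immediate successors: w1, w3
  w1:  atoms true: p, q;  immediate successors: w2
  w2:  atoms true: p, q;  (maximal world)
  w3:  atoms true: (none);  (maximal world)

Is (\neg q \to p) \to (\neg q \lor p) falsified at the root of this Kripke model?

No

w0 \Vdash (\neg q \to p) \to (\neg q \lor p): every world accessible from w0 that forces \neg q \to p (namely w1, w2) also forces \neg q \lor p.
So the root w0 forces (\neg q \to p) \to (\neg q \lor p); the model is not a countermodel.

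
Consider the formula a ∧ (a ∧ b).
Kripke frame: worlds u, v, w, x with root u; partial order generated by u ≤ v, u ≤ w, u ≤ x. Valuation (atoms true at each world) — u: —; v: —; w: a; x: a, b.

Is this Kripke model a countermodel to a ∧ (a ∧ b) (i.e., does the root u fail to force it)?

Yes

u ⊮ a ∧ (a ∧ b) since u fails a.
So the root u does not force a ∧ (a ∧ b); the model is a countermodel.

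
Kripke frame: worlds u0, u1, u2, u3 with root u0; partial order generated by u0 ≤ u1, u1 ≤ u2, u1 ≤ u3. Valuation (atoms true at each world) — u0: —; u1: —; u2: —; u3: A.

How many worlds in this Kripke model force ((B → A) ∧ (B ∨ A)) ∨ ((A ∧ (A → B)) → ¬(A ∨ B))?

u0: forces it.
u1: forces it.
u2: forces it.
u3: forces it.
Worlds forcing the formula: {u0, u1, u2, u3}.

4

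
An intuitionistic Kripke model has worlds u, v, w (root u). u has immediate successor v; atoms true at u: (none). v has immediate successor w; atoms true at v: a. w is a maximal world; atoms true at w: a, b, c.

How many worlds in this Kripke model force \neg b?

u: does not force it — u \nVdash \neg b since w is accessible from u and w \Vdash b.
v: does not force it.
w: does not force it.
Worlds forcing the formula: { }.

0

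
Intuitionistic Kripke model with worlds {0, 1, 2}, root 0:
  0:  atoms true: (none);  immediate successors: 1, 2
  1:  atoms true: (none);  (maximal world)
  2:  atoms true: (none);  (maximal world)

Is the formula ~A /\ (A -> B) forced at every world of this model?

Yes

0 ||- ~A /\ (A -> B) since 0 forces both conjuncts.
Since the root 0 forces ~A /\ (A -> B) and forcing is persistent (monotone upward), every world forces it.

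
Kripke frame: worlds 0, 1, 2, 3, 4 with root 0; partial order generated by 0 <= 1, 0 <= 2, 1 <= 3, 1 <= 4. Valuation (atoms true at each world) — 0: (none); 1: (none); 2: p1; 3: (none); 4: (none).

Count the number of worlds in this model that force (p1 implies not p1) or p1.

0: does not force it — 0 does not force (p1 implies not p1) or p1: neither disjunct is forced at 0.
1: forces it.
2: forces it.
3: forces it.
4: forces it.
Worlds forcing the formula: {1, 2, 3, 4}.

4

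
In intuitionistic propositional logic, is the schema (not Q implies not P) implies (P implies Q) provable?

This is the converse of contraposition, which is not intuitionistically valid.
A Kripke countermodel: worlds w0, w1; order generated by w0 <= w1; atoms true at each world — w0:{P}; w1:{P,Q}.
w0 does not force (not Q implies not P) implies (P implies Q): already at w0 itself, w0 forces not Q implies not P but w0 does not force P implies Q.
w0 does not force P implies Q: already at w0 itself, w0 forces P but w0 does not force Q.
w0 lacks atom Q, so w0 does not force Q.
So the root w0 does not force the formula.

No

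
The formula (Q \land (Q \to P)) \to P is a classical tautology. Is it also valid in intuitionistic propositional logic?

Yes

This is modus ponens in implicational form, which is intuitionistically derivable.
If a world forces Q and Q \to P, then applying the implication at that world (which is accessible from itself) gives P.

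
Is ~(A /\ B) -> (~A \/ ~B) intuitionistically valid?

This is the constructively invalid direction of De Morgan's law for conjunction, which is not intuitionistically valid.
A Kripke countermodel: worlds u0, u1, u2; order generated by u0 <= u1, u0 <= u2; atoms true at each world — u0:{}; u1:{A}; u2:{B}.
u0 ||-/- ~(A /\ B) -> (~A \/ ~B): already at u0 itself, u0 ||- ~(A /\ B) but u0 ||-/- ~A \/ ~B.
u0 ||-/- ~A \/ ~B: neither disjunct is forced at u0.
u0 ||-/- ~A since u1 is accessible from u0 and u1 ||- A.
So the root u0 does not force the formula.

No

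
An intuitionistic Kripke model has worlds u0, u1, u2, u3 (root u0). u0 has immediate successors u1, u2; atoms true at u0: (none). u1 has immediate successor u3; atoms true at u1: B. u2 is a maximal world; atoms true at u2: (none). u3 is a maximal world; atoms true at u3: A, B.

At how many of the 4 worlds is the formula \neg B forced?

1

u0: does not force it — u0 \nVdash \neg B since u1 is accessible from u0 and u1 \Vdash B.
u1: does not force it.
u2: forces it.
u3: does not force it.
Worlds forcing the formula: {u2}.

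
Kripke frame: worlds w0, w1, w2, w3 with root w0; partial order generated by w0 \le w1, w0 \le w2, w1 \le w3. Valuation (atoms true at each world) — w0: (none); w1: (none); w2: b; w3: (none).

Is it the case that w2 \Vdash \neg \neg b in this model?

w2 \Vdash \neg \neg b: no world accessible from w2 forces \neg b.

Yes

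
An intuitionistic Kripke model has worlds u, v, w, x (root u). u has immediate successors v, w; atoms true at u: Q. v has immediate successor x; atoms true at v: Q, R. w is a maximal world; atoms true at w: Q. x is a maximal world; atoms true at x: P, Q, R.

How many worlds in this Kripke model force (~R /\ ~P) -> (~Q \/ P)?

u: does not force it — u ||-/- (~R /\ ~P) -> (~Q \/ P): at the accessible world w, w ||- ~R /\ ~P but w ||-/- ~Q \/ P.
v: forces it.
w: does not force it — w ||-/- (~R /\ ~P) -> (~Q \/ P): already at w itself, w ||- ~R /\ ~P but w ||-/- ~Q \/ P.
x: forces it.
Worlds forcing the formula: {v, x}.

2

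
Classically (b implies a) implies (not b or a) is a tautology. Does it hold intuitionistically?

This is the material-implication-as-disjunction principle, which is not intuitionistically valid.
A Kripke countermodel: worlds s0, s1; order generated by s0 <= s1; atoms true at each world — s0:{}; s1:{a,b}.
s0 does not force (b implies a) implies (not b or a): already at s0 itself, s0 forces b implies a but s0 does not force not b or a.
s0 does not force not b or a: neither disjunct is forced at s0.
s0 does not force not b since s1 is accessible from s0 and s1 forces b.
So the root s0 does not force the formula.

No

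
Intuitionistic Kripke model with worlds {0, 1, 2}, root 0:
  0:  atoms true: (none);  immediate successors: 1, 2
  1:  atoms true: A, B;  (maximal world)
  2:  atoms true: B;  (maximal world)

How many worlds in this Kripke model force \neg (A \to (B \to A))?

0: does not force it — 0 \nVdash \neg (A \to (B \to A)) since 0 is accessible from 0 and 0 \Vdash A \to (B \to A).
1: does not force it — 1 \nVdash \neg (A \to (B \to A)) since 1 is accessible from 1 and 1 \Vdash A \to (B \to A).
2: does not force it — 2 \nVdash \neg (A \to (B \to A)) since 2 is accessible from 2 and 2 \Vdash A \to (B \to A).
Worlds forcing the formula: { }.

0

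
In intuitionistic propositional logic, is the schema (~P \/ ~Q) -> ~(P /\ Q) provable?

This is a constructively valid De Morgan direction (disjunction of negations to negated conjunction), which is intuitionistically derivable.
If ~P holds at a world then no accessible world forces P, hence none forces P /\ Q; likewise for ~Q.

Yes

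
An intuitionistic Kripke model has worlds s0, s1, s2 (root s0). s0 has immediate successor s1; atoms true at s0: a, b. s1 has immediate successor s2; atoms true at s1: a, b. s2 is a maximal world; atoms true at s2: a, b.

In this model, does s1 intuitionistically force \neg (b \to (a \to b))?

s1 \nVdash \neg (b \to (a \to b)) since s1 is accessible from s1 and s1 \Vdash b \to (a \to b).
s1 \Vdash b \to (a \to b): every world accessible from s1 that forces b (namely s1, s2) also forces a \to b.

No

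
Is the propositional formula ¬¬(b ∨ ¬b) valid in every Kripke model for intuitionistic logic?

This is the double negation of excluded middle, which is intuitionistically derivable.
Assuming ¬(b ∨ ¬b): from b we'd get b ∨ ¬b, so ¬b; but then b ∨ ¬b again — contradiction. Hence ¬¬(b ∨ ¬b).

Yes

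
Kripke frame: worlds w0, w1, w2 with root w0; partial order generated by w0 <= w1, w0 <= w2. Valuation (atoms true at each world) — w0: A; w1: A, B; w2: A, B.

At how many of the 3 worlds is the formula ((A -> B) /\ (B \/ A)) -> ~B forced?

0

w0: does not force it — w0 ||-/- ((A -> B) /\ (B \/ A)) -> ~B: at the accessible world w1, w1 ||- (A -> B) /\ (B \/ A) but w1 ||-/- ~B.
w1: does not force it — w1 ||-/- ((A -> B) /\ (B \/ A)) -> ~B: already at w1 itself, w1 ||- (A -> B) /\ (B \/ A) but w1 ||-/- ~B.
w2: does not force it.
Worlds forcing the formula: { }.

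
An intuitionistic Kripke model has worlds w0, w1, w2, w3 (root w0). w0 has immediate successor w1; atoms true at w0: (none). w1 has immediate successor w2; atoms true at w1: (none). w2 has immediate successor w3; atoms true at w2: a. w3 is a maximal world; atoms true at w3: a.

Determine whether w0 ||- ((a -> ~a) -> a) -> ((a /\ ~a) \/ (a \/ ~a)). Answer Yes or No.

No

w0 ||-/- ((a -> ~a) -> a) -> ((a /\ ~a) \/ (a \/ ~a)): already at w0 itself, w0 ||- (a -> ~a) -> a but w0 ||-/- (a /\ ~a) \/ (a \/ ~a).
w0 ||-/- (a /\ ~a) \/ (a \/ ~a): neither disjunct is forced at w0.
w0 ||-/- a /\ ~a since w0 fails a.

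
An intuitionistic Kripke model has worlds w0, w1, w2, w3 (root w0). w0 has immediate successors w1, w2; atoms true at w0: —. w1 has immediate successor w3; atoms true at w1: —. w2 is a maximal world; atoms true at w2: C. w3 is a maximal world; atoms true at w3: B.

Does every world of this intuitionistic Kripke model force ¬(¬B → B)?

No

Not every world: w0 ⊮ ¬(¬B → B).
w0 ⊮ ¬(¬B → B) since w1 is accessible from w0 and w1 ⊩ ¬B → B.
w1 ⊩ ¬B → B vacuously: no world accessible from w1 forces the antecedent ¬B.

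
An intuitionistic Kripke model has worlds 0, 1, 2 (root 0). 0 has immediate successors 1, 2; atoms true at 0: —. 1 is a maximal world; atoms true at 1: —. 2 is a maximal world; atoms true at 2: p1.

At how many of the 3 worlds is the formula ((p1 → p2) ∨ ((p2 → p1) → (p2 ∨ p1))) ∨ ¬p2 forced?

0: forces it.
1: forces it.
2: forces it.
Worlds forcing the formula: {0, 1, 2}.

3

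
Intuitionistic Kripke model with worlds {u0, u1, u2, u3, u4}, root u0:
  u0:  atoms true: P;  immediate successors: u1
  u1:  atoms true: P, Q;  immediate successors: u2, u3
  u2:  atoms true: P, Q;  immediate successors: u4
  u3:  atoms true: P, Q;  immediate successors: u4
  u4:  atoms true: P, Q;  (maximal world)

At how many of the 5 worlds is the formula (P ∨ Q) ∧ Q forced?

4

u0: does not force it — u0 ⊮ (P ∨ Q) ∧ Q since u0 fails Q.
u1: forces it.
u2: forces it.
u3: forces it.
u4: forces it.
Worlds forcing the formula: {u1, u2, u3, u4}.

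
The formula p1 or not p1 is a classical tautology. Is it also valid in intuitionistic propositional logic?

No

This is the law of excluded middle, which is not intuitionistically valid.
A Kripke countermodel: worlds u0, u1; order generated by u0 <= u1; atoms true at each world — u0:{}; u1:{p1}.
u0 does not force p1 or not p1: neither disjunct is forced at u0.
u0 lacks atom p1, so u0 does not force p1.
So the root u0 does not force the formula.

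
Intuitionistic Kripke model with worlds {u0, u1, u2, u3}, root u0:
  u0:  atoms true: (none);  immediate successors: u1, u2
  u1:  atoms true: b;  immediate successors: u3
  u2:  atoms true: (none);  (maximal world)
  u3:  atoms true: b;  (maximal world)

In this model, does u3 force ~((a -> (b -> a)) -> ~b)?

Yes

u3 ||- ~((a -> (b -> a)) -> ~b): no world accessible from u3 forces (a -> (b -> a)) -> ~b.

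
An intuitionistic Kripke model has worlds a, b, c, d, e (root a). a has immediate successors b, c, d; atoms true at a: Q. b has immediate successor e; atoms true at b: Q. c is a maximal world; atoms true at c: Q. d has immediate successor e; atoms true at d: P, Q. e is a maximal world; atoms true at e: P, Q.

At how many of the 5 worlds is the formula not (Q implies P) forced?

a: does not force it — a does not force not (Q implies P) since d is accessible from a and d forces Q implies P.
b: does not force it — b does not force not (Q implies P) since e is accessible from b and e forces Q implies P.
c: forces it.
d: does not force it — d does not force not (Q implies P) since d is accessible from d and d forces Q implies P.
e: does not force it.
Worlds forcing the formula: {c}.

1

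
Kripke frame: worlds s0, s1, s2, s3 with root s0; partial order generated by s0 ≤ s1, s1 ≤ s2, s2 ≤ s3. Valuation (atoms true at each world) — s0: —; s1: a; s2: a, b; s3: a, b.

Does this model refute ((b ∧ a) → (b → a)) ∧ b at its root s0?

Yes

s0 ⊮ ((b ∧ a) → (b → a)) ∧ b since s0 fails b.
So the root s0 does not force ((b ∧ a) → (b → a)) ∧ b; the model is a countermodel.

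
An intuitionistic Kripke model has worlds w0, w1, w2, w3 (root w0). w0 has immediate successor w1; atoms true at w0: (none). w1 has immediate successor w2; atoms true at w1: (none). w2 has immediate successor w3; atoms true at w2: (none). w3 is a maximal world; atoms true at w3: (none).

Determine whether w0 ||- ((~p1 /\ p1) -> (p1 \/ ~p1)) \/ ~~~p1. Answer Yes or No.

Yes

w0 ||- ((~p1 /\ p1) -> (p1 \/ ~p1)) \/ ~~~p1 via the disjunct (~p1 /\ p1) -> (p1 \/ ~p1).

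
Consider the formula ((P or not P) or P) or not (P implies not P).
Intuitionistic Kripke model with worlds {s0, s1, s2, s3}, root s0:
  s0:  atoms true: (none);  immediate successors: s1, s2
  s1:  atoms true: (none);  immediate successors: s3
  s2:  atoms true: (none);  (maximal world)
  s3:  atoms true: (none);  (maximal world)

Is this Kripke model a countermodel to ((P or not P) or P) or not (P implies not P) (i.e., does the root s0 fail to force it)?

s0 forces ((P or not P) or P) or not (P implies not P) via the disjunct (P or not P) or P.
So the root s0 forces ((P or not P) or P) or not (P implies not P); the model is not a countermodel.

No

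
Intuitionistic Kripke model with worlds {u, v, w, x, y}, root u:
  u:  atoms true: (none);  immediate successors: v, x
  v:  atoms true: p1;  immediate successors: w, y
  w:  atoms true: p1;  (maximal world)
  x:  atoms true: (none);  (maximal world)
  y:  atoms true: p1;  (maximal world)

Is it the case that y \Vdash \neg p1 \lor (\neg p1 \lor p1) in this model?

Yes

y \Vdash \neg p1 \lor (\neg p1 \lor p1) via the disjunct \neg p1 \lor p1.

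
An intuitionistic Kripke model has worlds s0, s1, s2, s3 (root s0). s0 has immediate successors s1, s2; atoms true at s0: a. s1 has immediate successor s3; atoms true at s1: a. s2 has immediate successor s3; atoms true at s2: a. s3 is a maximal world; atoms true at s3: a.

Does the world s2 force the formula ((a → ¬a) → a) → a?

Yes

s2 ⊩ ((a → ¬a) → a) → a: every world accessible from s2 that forces (a → ¬a) → a (namely s2, s3) also forces a.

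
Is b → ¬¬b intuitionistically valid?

Yes

This is double-negation introduction, which is intuitionistically derivable.
If a world forces b then every accessible world forces b (persistence), so none forces ¬b; hence ¬¬b.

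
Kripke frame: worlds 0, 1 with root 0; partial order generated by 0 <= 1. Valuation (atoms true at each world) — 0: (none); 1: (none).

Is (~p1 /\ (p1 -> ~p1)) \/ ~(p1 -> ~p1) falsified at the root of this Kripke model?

0 ||- (~p1 /\ (p1 -> ~p1)) \/ ~(p1 -> ~p1) via the disjunct ~p1 /\ (p1 -> ~p1).
So the root 0 forces (~p1 /\ (p1 -> ~p1)) \/ ~(p1 -> ~p1); the model is not a countermodel.

No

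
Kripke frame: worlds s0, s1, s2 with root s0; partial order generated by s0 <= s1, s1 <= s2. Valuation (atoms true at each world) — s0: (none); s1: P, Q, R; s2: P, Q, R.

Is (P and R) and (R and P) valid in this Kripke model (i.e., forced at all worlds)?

Not every world: s0 does not force (P and R) and (R and P).
s0 does not force (P and R) and (R and P) since s0 fails P and R.

No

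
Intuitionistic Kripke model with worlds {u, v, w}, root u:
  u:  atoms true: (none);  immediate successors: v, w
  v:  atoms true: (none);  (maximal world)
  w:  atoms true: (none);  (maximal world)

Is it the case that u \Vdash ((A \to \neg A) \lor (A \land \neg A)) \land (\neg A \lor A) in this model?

Yes

u \Vdash ((A \to \neg A) \lor (A \land \neg A)) \land (\neg A \lor A) since u forces both conjuncts.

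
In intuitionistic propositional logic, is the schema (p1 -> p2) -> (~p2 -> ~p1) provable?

Yes

This is the forward direction of contraposition, which is intuitionistically derivable.
Assume p1 -> p2 and ~p2. If p1 held then p2 would follow, contradicting ~p2; so ~p1.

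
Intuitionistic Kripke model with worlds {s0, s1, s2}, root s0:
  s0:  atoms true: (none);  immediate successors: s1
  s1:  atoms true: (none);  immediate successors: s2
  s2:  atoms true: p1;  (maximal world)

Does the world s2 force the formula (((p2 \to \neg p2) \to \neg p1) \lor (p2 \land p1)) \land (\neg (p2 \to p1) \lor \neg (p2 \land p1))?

s2 \nVdash (((p2 \to \neg p2) \to \neg p1) \lor (p2 \land p1)) \land (\neg (p2 \to p1) \lor \neg (p2 \land p1)) since s2 fails ((p2 \to \neg p2) \to \neg p1) \lor (p2 \land p1).

No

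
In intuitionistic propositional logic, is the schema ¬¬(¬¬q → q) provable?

Yes

This is the double negation of double-negation elimination, which is intuitionistically derivable.
By Glivenko's theorem the double negation of any classical propositional tautology is intuitionistically provable; ¬¬q → q is classically a tautology.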